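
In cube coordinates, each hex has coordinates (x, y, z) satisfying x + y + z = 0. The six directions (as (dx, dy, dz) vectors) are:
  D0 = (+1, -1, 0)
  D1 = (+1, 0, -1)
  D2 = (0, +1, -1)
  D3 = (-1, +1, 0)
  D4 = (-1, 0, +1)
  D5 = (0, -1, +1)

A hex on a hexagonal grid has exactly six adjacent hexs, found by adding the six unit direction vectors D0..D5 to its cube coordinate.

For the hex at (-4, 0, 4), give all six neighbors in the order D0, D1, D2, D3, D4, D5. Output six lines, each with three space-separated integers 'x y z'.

Answer: -3 -1 4
-3 0 3
-4 1 3
-5 1 4
-5 0 5
-4 -1 5

Derivation:
Center: (-4, 0, 4). Add each direction:
  D0: (-4, 0, 4) + (1, -1, 0) = (-3, -1, 4)
  D1: (-4, 0, 4) + (1, 0, -1) = (-3, 0, 3)
  D2: (-4, 0, 4) + (0, 1, -1) = (-4, 1, 3)
  D3: (-4, 0, 4) + (-1, 1, 0) = (-5, 1, 4)
  D4: (-4, 0, 4) + (-1, 0, 1) = (-5, 0, 5)
  D5: (-4, 0, 4) + (0, -1, 1) = (-4, -1, 5)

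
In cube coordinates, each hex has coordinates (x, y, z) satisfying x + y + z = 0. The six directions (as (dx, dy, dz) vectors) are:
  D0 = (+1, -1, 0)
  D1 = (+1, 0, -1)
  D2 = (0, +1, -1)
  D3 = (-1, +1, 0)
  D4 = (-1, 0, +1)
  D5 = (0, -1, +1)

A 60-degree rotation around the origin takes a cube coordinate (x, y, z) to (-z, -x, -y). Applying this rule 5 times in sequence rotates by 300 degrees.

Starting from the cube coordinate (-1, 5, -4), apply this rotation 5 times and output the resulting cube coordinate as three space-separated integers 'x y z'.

Start: (-1, 5, -4)
Step 1: (-1, 5, -4) -> (-(-4), -(-1), -(5)) = (4, 1, -5)
Step 2: (4, 1, -5) -> (-(-5), -(4), -(1)) = (5, -4, -1)
Step 3: (5, -4, -1) -> (-(-1), -(5), -(-4)) = (1, -5, 4)
Step 4: (1, -5, 4) -> (-(4), -(1), -(-5)) = (-4, -1, 5)
Step 5: (-4, -1, 5) -> (-(5), -(-4), -(-1)) = (-5, 4, 1)

Answer: -5 4 1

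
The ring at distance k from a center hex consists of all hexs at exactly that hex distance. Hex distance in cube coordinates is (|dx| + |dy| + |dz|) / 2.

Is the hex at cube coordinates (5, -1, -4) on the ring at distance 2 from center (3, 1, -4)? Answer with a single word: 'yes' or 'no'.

|px - cx| = |5 - 3| = 2
|py - cy| = |-1 - 1| = 2
|pz - cz| = |-4 - (-4)| = 0
distance = (2+2+0)/2 = 4/2 = 2
radius = 2; distance == radius -> yes

Answer: yes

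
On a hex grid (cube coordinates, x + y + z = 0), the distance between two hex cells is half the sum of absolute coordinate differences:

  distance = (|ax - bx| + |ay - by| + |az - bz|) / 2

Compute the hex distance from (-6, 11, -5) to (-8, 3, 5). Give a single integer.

|ax - bx| = |-6 - (-8)| = 2
|ay - by| = |11 - 3| = 8
|az - bz| = |-5 - 5| = 10
distance = (2 + 8 + 10) / 2 = 20 / 2 = 10

Answer: 10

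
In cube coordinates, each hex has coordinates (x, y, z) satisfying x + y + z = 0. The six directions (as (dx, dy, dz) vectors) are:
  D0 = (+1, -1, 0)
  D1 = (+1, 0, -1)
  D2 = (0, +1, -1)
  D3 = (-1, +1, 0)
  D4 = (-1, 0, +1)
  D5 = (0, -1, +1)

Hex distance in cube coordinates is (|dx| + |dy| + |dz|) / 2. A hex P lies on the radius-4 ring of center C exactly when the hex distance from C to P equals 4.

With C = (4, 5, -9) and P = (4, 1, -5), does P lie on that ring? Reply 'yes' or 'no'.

Answer: yes

Derivation:
|px - cx| = |4 - 4| = 0
|py - cy| = |1 - 5| = 4
|pz - cz| = |-5 - (-9)| = 4
distance = (0+4+4)/2 = 8/2 = 4
radius = 4; distance == radius -> yes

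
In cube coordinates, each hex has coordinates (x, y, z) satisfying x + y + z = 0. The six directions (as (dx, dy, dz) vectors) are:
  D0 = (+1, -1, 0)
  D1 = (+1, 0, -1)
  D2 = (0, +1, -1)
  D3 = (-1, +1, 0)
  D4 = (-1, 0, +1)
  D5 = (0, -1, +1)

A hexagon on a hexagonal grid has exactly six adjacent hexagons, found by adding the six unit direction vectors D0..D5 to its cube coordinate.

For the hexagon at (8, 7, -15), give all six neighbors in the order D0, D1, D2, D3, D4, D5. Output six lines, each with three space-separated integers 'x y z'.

Answer: 9 6 -15
9 7 -16
8 8 -16
7 8 -15
7 7 -14
8 6 -14

Derivation:
Center: (8, 7, -15). Add each direction:
  D0: (8, 7, -15) + (1, -1, 0) = (9, 6, -15)
  D1: (8, 7, -15) + (1, 0, -1) = (9, 7, -16)
  D2: (8, 7, -15) + (0, 1, -1) = (8, 8, -16)
  D3: (8, 7, -15) + (-1, 1, 0) = (7, 8, -15)
  D4: (8, 7, -15) + (-1, 0, 1) = (7, 7, -14)
  D5: (8, 7, -15) + (0, -1, 1) = (8, 6, -14)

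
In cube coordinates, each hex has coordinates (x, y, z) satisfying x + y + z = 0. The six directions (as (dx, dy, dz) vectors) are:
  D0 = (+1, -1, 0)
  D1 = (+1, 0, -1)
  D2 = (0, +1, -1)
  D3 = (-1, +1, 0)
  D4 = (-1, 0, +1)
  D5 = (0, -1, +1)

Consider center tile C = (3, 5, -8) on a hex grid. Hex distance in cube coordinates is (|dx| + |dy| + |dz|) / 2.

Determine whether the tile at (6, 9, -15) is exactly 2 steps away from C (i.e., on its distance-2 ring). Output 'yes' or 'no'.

|px - cx| = |6 - 3| = 3
|py - cy| = |9 - 5| = 4
|pz - cz| = |-15 - (-8)| = 7
distance = (3+4+7)/2 = 14/2 = 7
radius = 2; distance != radius -> no

Answer: no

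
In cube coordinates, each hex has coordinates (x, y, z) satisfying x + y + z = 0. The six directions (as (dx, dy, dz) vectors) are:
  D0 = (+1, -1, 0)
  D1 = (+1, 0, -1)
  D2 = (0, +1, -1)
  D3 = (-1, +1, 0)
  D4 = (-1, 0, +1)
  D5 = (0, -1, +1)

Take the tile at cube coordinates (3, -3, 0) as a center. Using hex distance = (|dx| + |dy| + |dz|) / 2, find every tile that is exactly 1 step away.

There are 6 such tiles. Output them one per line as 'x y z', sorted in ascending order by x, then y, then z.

Answer: 2 -3 1
2 -2 0
3 -4 1
3 -2 -1
4 -4 0
4 -3 -1

Derivation:
Walk ring at distance 1 from (3, -3, 0):
Start at center + D4*1 = (2, -3, 1)
  hex 0: (2, -3, 1)
  hex 1: (3, -4, 1)
  hex 2: (4, -4, 0)
  hex 3: (4, -3, -1)
  hex 4: (3, -2, -1)
  hex 5: (2, -2, 0)
Sorted: 6 hexes.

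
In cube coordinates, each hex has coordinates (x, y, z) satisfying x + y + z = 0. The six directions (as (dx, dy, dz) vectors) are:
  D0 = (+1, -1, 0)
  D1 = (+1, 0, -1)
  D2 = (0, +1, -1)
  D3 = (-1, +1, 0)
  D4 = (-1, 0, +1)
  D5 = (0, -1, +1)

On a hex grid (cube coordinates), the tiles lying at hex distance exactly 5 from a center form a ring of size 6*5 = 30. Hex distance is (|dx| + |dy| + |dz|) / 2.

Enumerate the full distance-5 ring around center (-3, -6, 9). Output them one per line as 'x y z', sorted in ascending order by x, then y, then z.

Answer: -8 -6 14
-8 -5 13
-8 -4 12
-8 -3 11
-8 -2 10
-8 -1 9
-7 -7 14
-7 -1 8
-6 -8 14
-6 -1 7
-5 -9 14
-5 -1 6
-4 -10 14
-4 -1 5
-3 -11 14
-3 -1 4
-2 -11 13
-2 -2 4
-1 -11 12
-1 -3 4
0 -11 11
0 -4 4
1 -11 10
1 -5 4
2 -11 9
2 -10 8
2 -9 7
2 -8 6
2 -7 5
2 -6 4

Derivation:
Walk ring at distance 5 from (-3, -6, 9):
Start at center + D4*5 = (-8, -6, 14)
  hex 0: (-8, -6, 14)
  hex 1: (-7, -7, 14)
  hex 2: (-6, -8, 14)
  hex 3: (-5, -9, 14)
  hex 4: (-4, -10, 14)
  hex 5: (-3, -11, 14)
  hex 6: (-2, -11, 13)
  hex 7: (-1, -11, 12)
  hex 8: (0, -11, 11)
  hex 9: (1, -11, 10)
  hex 10: (2, -11, 9)
  hex 11: (2, -10, 8)
  hex 12: (2, -9, 7)
  hex 13: (2, -8, 6)
  hex 14: (2, -7, 5)
  hex 15: (2, -6, 4)
  hex 16: (1, -5, 4)
  hex 17: (0, -4, 4)
  hex 18: (-1, -3, 4)
  hex 19: (-2, -2, 4)
  hex 20: (-3, -1, 4)
  hex 21: (-4, -1, 5)
  hex 22: (-5, -1, 6)
  hex 23: (-6, -1, 7)
  hex 24: (-7, -1, 8)
  hex 25: (-8, -1, 9)
  hex 26: (-8, -2, 10)
  hex 27: (-8, -3, 11)
  hex 28: (-8, -4, 12)
  hex 29: (-8, -5, 13)
Sorted: 30 hexes.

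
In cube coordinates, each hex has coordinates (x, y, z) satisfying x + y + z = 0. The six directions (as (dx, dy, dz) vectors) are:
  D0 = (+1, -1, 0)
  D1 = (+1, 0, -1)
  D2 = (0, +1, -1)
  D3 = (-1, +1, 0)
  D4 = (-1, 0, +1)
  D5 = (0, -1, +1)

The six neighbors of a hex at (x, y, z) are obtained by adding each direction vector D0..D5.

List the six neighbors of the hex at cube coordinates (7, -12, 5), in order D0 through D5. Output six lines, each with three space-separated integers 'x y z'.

Center: (7, -12, 5). Add each direction:
  D0: (7, -12, 5) + (1, -1, 0) = (8, -13, 5)
  D1: (7, -12, 5) + (1, 0, -1) = (8, -12, 4)
  D2: (7, -12, 5) + (0, 1, -1) = (7, -11, 4)
  D3: (7, -12, 5) + (-1, 1, 0) = (6, -11, 5)
  D4: (7, -12, 5) + (-1, 0, 1) = (6, -12, 6)
  D5: (7, -12, 5) + (0, -1, 1) = (7, -13, 6)

Answer: 8 -13 5
8 -12 4
7 -11 4
6 -11 5
6 -12 6
7 -13 6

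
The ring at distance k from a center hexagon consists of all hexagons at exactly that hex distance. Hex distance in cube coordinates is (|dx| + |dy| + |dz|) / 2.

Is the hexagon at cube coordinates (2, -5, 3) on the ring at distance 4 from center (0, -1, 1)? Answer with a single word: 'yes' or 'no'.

Answer: yes

Derivation:
|px - cx| = |2 - 0| = 2
|py - cy| = |-5 - (-1)| = 4
|pz - cz| = |3 - 1| = 2
distance = (2+4+2)/2 = 8/2 = 4
radius = 4; distance == radius -> yes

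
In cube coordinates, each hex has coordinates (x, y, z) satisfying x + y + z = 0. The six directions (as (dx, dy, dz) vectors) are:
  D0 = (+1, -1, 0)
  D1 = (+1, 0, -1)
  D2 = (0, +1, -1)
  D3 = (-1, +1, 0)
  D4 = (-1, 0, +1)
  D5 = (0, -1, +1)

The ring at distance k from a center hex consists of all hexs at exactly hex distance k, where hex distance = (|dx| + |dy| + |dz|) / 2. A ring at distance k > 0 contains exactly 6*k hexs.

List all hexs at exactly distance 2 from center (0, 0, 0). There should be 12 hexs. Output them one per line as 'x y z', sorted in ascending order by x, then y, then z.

Answer: -2 0 2
-2 1 1
-2 2 0
-1 -1 2
-1 2 -1
0 -2 2
0 2 -2
1 -2 1
1 1 -2
2 -2 0
2 -1 -1
2 0 -2

Derivation:
Walk ring at distance 2 from (0, 0, 0):
Start at center + D4*2 = (-2, 0, 2)
  hex 0: (-2, 0, 2)
  hex 1: (-1, -1, 2)
  hex 2: (0, -2, 2)
  hex 3: (1, -2, 1)
  hex 4: (2, -2, 0)
  hex 5: (2, -1, -1)
  hex 6: (2, 0, -2)
  hex 7: (1, 1, -2)
  hex 8: (0, 2, -2)
  hex 9: (-1, 2, -1)
  hex 10: (-2, 2, 0)
  hex 11: (-2, 1, 1)
Sorted: 12 hexes.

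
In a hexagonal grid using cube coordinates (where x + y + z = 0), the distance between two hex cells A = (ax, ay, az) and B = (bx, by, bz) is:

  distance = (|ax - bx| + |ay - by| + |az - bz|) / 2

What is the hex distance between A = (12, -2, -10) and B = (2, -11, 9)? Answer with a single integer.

Answer: 19

Derivation:
|ax - bx| = |12 - 2| = 10
|ay - by| = |-2 - (-11)| = 9
|az - bz| = |-10 - 9| = 19
distance = (10 + 9 + 19) / 2 = 38 / 2 = 19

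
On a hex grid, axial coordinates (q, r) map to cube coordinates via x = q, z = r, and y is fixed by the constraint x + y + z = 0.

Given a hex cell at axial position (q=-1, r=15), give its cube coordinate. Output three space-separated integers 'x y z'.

x = q = -1
z = r = 15
y = -x - z = -(-1) - (15) = -14

Answer: -1 -14 15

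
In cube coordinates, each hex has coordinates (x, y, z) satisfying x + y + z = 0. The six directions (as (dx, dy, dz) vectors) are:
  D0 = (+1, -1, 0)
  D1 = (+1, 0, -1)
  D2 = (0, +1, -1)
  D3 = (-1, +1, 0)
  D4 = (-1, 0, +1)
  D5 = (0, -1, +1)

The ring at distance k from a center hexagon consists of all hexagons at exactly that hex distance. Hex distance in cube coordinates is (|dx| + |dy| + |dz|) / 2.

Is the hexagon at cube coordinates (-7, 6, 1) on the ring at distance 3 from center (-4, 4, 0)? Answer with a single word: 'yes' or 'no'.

|px - cx| = |-7 - (-4)| = 3
|py - cy| = |6 - 4| = 2
|pz - cz| = |1 - 0| = 1
distance = (3+2+1)/2 = 6/2 = 3
radius = 3; distance == radius -> yes

Answer: yes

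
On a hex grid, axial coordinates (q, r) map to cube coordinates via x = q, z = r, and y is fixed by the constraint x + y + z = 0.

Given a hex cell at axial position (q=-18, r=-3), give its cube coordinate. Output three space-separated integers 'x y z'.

Answer: -18 21 -3

Derivation:
x = q = -18
z = r = -3
y = -x - z = -(-18) - (-3) = 21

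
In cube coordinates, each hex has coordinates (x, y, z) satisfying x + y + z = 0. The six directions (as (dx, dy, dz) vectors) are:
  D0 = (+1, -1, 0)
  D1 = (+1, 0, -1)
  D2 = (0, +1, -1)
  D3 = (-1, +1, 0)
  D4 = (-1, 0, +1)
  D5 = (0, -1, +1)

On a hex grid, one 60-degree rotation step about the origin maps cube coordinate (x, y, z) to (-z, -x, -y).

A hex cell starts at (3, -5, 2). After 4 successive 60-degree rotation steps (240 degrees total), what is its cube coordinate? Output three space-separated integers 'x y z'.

Answer: 2 3 -5

Derivation:
Start: (3, -5, 2)
Step 1: (3, -5, 2) -> (-(2), -(3), -(-5)) = (-2, -3, 5)
Step 2: (-2, -3, 5) -> (-(5), -(-2), -(-3)) = (-5, 2, 3)
Step 3: (-5, 2, 3) -> (-(3), -(-5), -(2)) = (-3, 5, -2)
Step 4: (-3, 5, -2) -> (-(-2), -(-3), -(5)) = (2, 3, -5)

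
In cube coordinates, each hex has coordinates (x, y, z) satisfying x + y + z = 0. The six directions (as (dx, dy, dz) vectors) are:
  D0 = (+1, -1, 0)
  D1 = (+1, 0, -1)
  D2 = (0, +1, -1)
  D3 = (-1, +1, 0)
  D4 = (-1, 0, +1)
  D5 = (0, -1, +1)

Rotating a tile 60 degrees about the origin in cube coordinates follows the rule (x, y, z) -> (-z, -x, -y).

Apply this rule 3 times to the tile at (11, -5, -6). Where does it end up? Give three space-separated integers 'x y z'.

Answer: -11 5 6

Derivation:
Start: (11, -5, -6)
Step 1: (11, -5, -6) -> (-(-6), -(11), -(-5)) = (6, -11, 5)
Step 2: (6, -11, 5) -> (-(5), -(6), -(-11)) = (-5, -6, 11)
Step 3: (-5, -6, 11) -> (-(11), -(-5), -(-6)) = (-11, 5, 6)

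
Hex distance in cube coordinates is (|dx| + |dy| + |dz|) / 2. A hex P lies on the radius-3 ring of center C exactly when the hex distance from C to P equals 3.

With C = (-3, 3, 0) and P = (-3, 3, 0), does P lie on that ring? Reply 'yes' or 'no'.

|px - cx| = |-3 - (-3)| = 0
|py - cy| = |3 - 3| = 0
|pz - cz| = |0 - 0| = 0
distance = (0+0+0)/2 = 0/2 = 0
radius = 3; distance != radius -> no

Answer: no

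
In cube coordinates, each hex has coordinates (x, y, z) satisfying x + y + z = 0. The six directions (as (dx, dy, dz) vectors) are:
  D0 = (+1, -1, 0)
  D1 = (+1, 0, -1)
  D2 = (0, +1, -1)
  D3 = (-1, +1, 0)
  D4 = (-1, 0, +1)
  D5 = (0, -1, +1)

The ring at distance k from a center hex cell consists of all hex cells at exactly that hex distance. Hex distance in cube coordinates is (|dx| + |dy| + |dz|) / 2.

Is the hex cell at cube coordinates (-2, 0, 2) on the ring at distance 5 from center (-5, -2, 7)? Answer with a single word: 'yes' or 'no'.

Answer: yes

Derivation:
|px - cx| = |-2 - (-5)| = 3
|py - cy| = |0 - (-2)| = 2
|pz - cz| = |2 - 7| = 5
distance = (3+2+5)/2 = 10/2 = 5
radius = 5; distance == radius -> yes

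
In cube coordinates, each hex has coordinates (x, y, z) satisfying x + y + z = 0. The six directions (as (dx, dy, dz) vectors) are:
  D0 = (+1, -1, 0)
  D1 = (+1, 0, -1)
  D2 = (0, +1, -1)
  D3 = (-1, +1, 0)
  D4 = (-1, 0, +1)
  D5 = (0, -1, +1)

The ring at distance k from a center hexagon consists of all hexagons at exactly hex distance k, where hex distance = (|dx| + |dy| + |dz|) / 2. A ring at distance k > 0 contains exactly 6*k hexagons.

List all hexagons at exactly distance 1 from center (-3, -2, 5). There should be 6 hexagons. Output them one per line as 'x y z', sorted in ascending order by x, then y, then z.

Answer: -4 -2 6
-4 -1 5
-3 -3 6
-3 -1 4
-2 -3 5
-2 -2 4

Derivation:
Walk ring at distance 1 from (-3, -2, 5):
Start at center + D4*1 = (-4, -2, 6)
  hex 0: (-4, -2, 6)
  hex 1: (-3, -3, 6)
  hex 2: (-2, -3, 5)
  hex 3: (-2, -2, 4)
  hex 4: (-3, -1, 4)
  hex 5: (-4, -1, 5)
Sorted: 6 hexes.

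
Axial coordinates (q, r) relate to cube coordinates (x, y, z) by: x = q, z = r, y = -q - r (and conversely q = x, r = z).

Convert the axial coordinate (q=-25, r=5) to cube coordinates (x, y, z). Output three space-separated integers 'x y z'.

Answer: -25 20 5

Derivation:
x = q = -25
z = r = 5
y = -x - z = -(-25) - (5) = 20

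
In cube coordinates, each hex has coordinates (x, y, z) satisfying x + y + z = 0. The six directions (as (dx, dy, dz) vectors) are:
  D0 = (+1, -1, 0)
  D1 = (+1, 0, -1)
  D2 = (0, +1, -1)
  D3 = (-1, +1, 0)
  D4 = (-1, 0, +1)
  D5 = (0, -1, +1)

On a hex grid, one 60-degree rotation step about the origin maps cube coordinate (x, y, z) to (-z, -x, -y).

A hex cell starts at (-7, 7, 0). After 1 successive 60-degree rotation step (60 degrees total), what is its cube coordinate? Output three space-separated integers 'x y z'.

Answer: 0 7 -7

Derivation:
Start: (-7, 7, 0)
Step 1: (-7, 7, 0) -> (-(0), -(-7), -(7)) = (0, 7, -7)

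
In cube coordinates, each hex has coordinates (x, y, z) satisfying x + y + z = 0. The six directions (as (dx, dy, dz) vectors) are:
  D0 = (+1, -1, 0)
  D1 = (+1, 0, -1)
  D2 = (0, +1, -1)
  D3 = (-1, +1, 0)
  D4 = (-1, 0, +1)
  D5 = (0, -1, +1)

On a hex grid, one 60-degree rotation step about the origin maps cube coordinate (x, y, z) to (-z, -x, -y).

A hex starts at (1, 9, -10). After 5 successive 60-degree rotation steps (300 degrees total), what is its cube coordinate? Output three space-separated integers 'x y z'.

Start: (1, 9, -10)
Step 1: (1, 9, -10) -> (-(-10), -(1), -(9)) = (10, -1, -9)
Step 2: (10, -1, -9) -> (-(-9), -(10), -(-1)) = (9, -10, 1)
Step 3: (9, -10, 1) -> (-(1), -(9), -(-10)) = (-1, -9, 10)
Step 4: (-1, -9, 10) -> (-(10), -(-1), -(-9)) = (-10, 1, 9)
Step 5: (-10, 1, 9) -> (-(9), -(-10), -(1)) = (-9, 10, -1)

Answer: -9 10 -1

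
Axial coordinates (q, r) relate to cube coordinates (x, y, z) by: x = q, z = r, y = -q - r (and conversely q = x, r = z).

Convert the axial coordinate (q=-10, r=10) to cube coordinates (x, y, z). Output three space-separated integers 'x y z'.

Answer: -10 0 10

Derivation:
x = q = -10
z = r = 10
y = -x - z = -(-10) - (10) = 0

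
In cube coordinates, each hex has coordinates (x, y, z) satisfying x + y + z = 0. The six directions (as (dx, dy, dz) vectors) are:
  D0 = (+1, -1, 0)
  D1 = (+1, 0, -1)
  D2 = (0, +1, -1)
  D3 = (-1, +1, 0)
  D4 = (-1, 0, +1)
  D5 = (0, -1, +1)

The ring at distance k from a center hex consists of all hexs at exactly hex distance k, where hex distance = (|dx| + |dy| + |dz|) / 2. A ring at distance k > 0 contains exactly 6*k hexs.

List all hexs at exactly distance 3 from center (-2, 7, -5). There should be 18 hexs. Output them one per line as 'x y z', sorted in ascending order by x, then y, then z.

Answer: -5 7 -2
-5 8 -3
-5 9 -4
-5 10 -5
-4 6 -2
-4 10 -6
-3 5 -2
-3 10 -7
-2 4 -2
-2 10 -8
-1 4 -3
-1 9 -8
0 4 -4
0 8 -8
1 4 -5
1 5 -6
1 6 -7
1 7 -8

Derivation:
Walk ring at distance 3 from (-2, 7, -5):
Start at center + D4*3 = (-5, 7, -2)
  hex 0: (-5, 7, -2)
  hex 1: (-4, 6, -2)
  hex 2: (-3, 5, -2)
  hex 3: (-2, 4, -2)
  hex 4: (-1, 4, -3)
  hex 5: (0, 4, -4)
  hex 6: (1, 4, -5)
  hex 7: (1, 5, -6)
  hex 8: (1, 6, -7)
  hex 9: (1, 7, -8)
  hex 10: (0, 8, -8)
  hex 11: (-1, 9, -8)
  hex 12: (-2, 10, -8)
  hex 13: (-3, 10, -7)
  hex 14: (-4, 10, -6)
  hex 15: (-5, 10, -5)
  hex 16: (-5, 9, -4)
  hex 17: (-5, 8, -3)
Sorted: 18 hexes.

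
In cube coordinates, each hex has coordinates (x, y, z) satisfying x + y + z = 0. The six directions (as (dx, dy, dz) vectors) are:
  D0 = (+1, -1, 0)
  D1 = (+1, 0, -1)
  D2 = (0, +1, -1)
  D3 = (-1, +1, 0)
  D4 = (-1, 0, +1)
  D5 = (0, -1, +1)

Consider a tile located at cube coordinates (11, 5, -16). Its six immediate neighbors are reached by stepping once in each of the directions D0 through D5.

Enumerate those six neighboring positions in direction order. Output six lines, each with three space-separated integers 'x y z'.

Answer: 12 4 -16
12 5 -17
11 6 -17
10 6 -16
10 5 -15
11 4 -15

Derivation:
Center: (11, 5, -16). Add each direction:
  D0: (11, 5, -16) + (1, -1, 0) = (12, 4, -16)
  D1: (11, 5, -16) + (1, 0, -1) = (12, 5, -17)
  D2: (11, 5, -16) + (0, 1, -1) = (11, 6, -17)
  D3: (11, 5, -16) + (-1, 1, 0) = (10, 6, -16)
  D4: (11, 5, -16) + (-1, 0, 1) = (10, 5, -15)
  D5: (11, 5, -16) + (0, -1, 1) = (11, 4, -15)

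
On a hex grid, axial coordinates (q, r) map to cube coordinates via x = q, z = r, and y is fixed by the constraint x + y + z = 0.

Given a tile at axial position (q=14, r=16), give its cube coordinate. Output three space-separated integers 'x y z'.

Answer: 14 -30 16

Derivation:
x = q = 14
z = r = 16
y = -x - z = -(14) - (16) = -30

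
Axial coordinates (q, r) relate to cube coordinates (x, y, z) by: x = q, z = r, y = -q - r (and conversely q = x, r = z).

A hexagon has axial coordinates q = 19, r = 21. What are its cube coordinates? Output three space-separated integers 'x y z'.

Answer: 19 -40 21

Derivation:
x = q = 19
z = r = 21
y = -x - z = -(19) - (21) = -40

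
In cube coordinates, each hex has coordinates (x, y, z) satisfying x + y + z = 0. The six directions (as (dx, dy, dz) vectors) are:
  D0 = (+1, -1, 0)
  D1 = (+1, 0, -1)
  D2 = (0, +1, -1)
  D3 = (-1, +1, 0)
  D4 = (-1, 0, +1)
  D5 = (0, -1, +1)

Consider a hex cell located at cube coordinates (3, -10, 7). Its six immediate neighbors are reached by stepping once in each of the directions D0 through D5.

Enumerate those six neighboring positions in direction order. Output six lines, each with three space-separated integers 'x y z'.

Answer: 4 -11 7
4 -10 6
3 -9 6
2 -9 7
2 -10 8
3 -11 8

Derivation:
Center: (3, -10, 7). Add each direction:
  D0: (3, -10, 7) + (1, -1, 0) = (4, -11, 7)
  D1: (3, -10, 7) + (1, 0, -1) = (4, -10, 6)
  D2: (3, -10, 7) + (0, 1, -1) = (3, -9, 6)
  D3: (3, -10, 7) + (-1, 1, 0) = (2, -9, 7)
  D4: (3, -10, 7) + (-1, 0, 1) = (2, -10, 8)
  D5: (3, -10, 7) + (0, -1, 1) = (3, -11, 8)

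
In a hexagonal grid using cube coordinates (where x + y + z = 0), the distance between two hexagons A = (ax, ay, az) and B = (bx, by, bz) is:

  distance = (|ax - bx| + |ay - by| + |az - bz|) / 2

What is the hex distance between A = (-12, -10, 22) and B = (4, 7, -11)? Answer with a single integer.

Answer: 33

Derivation:
|ax - bx| = |-12 - 4| = 16
|ay - by| = |-10 - 7| = 17
|az - bz| = |22 - (-11)| = 33
distance = (16 + 17 + 33) / 2 = 66 / 2 = 33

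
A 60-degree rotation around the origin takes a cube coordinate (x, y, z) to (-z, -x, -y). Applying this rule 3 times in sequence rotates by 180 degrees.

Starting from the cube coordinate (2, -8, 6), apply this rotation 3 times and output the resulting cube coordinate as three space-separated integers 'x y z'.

Start: (2, -8, 6)
Step 1: (2, -8, 6) -> (-(6), -(2), -(-8)) = (-6, -2, 8)
Step 2: (-6, -2, 8) -> (-(8), -(-6), -(-2)) = (-8, 6, 2)
Step 3: (-8, 6, 2) -> (-(2), -(-8), -(6)) = (-2, 8, -6)

Answer: -2 8 -6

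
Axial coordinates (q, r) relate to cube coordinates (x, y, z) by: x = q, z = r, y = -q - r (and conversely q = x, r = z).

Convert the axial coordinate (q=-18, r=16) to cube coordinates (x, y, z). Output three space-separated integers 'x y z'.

x = q = -18
z = r = 16
y = -x - z = -(-18) - (16) = 2

Answer: -18 2 16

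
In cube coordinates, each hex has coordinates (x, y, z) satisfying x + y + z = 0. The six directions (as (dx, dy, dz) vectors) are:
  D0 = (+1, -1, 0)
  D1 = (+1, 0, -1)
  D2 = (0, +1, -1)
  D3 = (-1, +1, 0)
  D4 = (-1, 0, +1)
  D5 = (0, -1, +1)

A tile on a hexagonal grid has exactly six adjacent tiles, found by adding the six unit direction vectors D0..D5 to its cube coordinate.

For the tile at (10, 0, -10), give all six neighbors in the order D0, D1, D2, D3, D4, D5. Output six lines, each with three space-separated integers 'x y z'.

Center: (10, 0, -10). Add each direction:
  D0: (10, 0, -10) + (1, -1, 0) = (11, -1, -10)
  D1: (10, 0, -10) + (1, 0, -1) = (11, 0, -11)
  D2: (10, 0, -10) + (0, 1, -1) = (10, 1, -11)
  D3: (10, 0, -10) + (-1, 1, 0) = (9, 1, -10)
  D4: (10, 0, -10) + (-1, 0, 1) = (9, 0, -9)
  D5: (10, 0, -10) + (0, -1, 1) = (10, -1, -9)

Answer: 11 -1 -10
11 0 -11
10 1 -11
9 1 -10
9 0 -9
10 -1 -9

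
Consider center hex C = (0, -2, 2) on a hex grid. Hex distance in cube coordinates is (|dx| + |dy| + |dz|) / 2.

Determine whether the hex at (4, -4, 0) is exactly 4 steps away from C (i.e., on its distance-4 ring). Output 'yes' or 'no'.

|px - cx| = |4 - 0| = 4
|py - cy| = |-4 - (-2)| = 2
|pz - cz| = |0 - 2| = 2
distance = (4+2+2)/2 = 8/2 = 4
radius = 4; distance == radius -> yes

Answer: yes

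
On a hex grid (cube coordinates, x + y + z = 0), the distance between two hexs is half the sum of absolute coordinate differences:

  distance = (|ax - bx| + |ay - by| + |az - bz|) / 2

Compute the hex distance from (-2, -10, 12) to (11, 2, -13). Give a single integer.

|ax - bx| = |-2 - 11| = 13
|ay - by| = |-10 - 2| = 12
|az - bz| = |12 - (-13)| = 25
distance = (13 + 12 + 25) / 2 = 50 / 2 = 25

Answer: 25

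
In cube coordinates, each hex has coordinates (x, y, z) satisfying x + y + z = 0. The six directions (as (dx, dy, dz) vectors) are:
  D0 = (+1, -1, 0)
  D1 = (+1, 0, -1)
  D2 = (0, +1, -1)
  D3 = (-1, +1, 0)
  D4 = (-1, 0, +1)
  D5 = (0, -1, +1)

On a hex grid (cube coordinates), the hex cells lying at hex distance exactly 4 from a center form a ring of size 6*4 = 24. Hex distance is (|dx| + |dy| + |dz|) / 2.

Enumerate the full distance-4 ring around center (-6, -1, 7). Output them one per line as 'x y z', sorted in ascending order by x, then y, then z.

Answer: -10 -1 11
-10 0 10
-10 1 9
-10 2 8
-10 3 7
-9 -2 11
-9 3 6
-8 -3 11
-8 3 5
-7 -4 11
-7 3 4
-6 -5 11
-6 3 3
-5 -5 10
-5 2 3
-4 -5 9
-4 1 3
-3 -5 8
-3 0 3
-2 -5 7
-2 -4 6
-2 -3 5
-2 -2 4
-2 -1 3

Derivation:
Walk ring at distance 4 from (-6, -1, 7):
Start at center + D4*4 = (-10, -1, 11)
  hex 0: (-10, -1, 11)
  hex 1: (-9, -2, 11)
  hex 2: (-8, -3, 11)
  hex 3: (-7, -4, 11)
  hex 4: (-6, -5, 11)
  hex 5: (-5, -5, 10)
  hex 6: (-4, -5, 9)
  hex 7: (-3, -5, 8)
  hex 8: (-2, -5, 7)
  hex 9: (-2, -4, 6)
  hex 10: (-2, -3, 5)
  hex 11: (-2, -2, 4)
  hex 12: (-2, -1, 3)
  hex 13: (-3, 0, 3)
  hex 14: (-4, 1, 3)
  hex 15: (-5, 2, 3)
  hex 16: (-6, 3, 3)
  hex 17: (-7, 3, 4)
  hex 18: (-8, 3, 5)
  hex 19: (-9, 3, 6)
  hex 20: (-10, 3, 7)
  hex 21: (-10, 2, 8)
  hex 22: (-10, 1, 9)
  hex 23: (-10, 0, 10)
Sorted: 24 hexes.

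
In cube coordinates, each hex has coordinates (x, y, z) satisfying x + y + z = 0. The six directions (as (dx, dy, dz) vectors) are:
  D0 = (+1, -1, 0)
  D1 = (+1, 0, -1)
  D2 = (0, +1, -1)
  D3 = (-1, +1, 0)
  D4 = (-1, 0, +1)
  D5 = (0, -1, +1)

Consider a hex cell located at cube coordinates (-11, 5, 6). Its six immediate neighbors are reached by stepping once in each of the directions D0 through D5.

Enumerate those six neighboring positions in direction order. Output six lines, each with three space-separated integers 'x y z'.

Answer: -10 4 6
-10 5 5
-11 6 5
-12 6 6
-12 5 7
-11 4 7

Derivation:
Center: (-11, 5, 6). Add each direction:
  D0: (-11, 5, 6) + (1, -1, 0) = (-10, 4, 6)
  D1: (-11, 5, 6) + (1, 0, -1) = (-10, 5, 5)
  D2: (-11, 5, 6) + (0, 1, -1) = (-11, 6, 5)
  D3: (-11, 5, 6) + (-1, 1, 0) = (-12, 6, 6)
  D4: (-11, 5, 6) + (-1, 0, 1) = (-12, 5, 7)
  D5: (-11, 5, 6) + (0, -1, 1) = (-11, 4, 7)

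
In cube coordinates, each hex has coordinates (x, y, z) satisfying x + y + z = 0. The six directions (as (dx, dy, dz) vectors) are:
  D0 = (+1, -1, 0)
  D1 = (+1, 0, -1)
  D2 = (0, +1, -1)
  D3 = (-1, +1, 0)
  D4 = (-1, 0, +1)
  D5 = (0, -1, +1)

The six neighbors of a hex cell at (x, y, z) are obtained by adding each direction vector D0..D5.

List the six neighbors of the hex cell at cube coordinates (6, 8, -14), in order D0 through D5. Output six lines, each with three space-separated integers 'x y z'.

Center: (6, 8, -14). Add each direction:
  D0: (6, 8, -14) + (1, -1, 0) = (7, 7, -14)
  D1: (6, 8, -14) + (1, 0, -1) = (7, 8, -15)
  D2: (6, 8, -14) + (0, 1, -1) = (6, 9, -15)
  D3: (6, 8, -14) + (-1, 1, 0) = (5, 9, -14)
  D4: (6, 8, -14) + (-1, 0, 1) = (5, 8, -13)
  D5: (6, 8, -14) + (0, -1, 1) = (6, 7, -13)

Answer: 7 7 -14
7 8 -15
6 9 -15
5 9 -14
5 8 -13
6 7 -13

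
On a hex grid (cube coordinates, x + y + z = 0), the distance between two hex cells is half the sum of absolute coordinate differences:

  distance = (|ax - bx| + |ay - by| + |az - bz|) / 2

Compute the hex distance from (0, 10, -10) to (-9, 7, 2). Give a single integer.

|ax - bx| = |0 - (-9)| = 9
|ay - by| = |10 - 7| = 3
|az - bz| = |-10 - 2| = 12
distance = (9 + 3 + 12) / 2 = 24 / 2 = 12

Answer: 12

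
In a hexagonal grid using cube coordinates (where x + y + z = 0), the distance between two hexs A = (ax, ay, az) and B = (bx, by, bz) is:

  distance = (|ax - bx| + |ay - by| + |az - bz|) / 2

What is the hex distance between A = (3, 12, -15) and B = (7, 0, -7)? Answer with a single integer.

|ax - bx| = |3 - 7| = 4
|ay - by| = |12 - 0| = 12
|az - bz| = |-15 - (-7)| = 8
distance = (4 + 12 + 8) / 2 = 24 / 2 = 12

Answer: 12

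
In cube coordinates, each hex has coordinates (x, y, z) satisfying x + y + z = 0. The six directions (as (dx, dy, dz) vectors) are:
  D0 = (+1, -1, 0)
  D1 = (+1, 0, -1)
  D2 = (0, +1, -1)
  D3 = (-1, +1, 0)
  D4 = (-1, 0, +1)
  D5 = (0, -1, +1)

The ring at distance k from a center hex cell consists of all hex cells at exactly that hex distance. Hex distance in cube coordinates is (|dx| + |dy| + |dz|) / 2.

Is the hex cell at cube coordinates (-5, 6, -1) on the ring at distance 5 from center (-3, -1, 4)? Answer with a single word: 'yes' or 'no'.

|px - cx| = |-5 - (-3)| = 2
|py - cy| = |6 - (-1)| = 7
|pz - cz| = |-1 - 4| = 5
distance = (2+7+5)/2 = 14/2 = 7
radius = 5; distance != radius -> no

Answer: no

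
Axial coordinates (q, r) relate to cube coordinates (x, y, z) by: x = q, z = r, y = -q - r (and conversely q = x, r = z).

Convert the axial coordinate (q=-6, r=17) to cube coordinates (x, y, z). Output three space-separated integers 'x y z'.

x = q = -6
z = r = 17
y = -x - z = -(-6) - (17) = -11

Answer: -6 -11 17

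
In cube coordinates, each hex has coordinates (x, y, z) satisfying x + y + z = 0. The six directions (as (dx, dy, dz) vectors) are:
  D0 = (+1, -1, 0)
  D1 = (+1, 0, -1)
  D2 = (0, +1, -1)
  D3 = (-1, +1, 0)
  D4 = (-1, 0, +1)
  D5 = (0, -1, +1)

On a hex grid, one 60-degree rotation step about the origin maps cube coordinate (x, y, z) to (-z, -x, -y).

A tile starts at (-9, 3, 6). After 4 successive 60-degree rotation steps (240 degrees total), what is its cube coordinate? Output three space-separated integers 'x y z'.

Start: (-9, 3, 6)
Step 1: (-9, 3, 6) -> (-(6), -(-9), -(3)) = (-6, 9, -3)
Step 2: (-6, 9, -3) -> (-(-3), -(-6), -(9)) = (3, 6, -9)
Step 3: (3, 6, -9) -> (-(-9), -(3), -(6)) = (9, -3, -6)
Step 4: (9, -3, -6) -> (-(-6), -(9), -(-3)) = (6, -9, 3)

Answer: 6 -9 3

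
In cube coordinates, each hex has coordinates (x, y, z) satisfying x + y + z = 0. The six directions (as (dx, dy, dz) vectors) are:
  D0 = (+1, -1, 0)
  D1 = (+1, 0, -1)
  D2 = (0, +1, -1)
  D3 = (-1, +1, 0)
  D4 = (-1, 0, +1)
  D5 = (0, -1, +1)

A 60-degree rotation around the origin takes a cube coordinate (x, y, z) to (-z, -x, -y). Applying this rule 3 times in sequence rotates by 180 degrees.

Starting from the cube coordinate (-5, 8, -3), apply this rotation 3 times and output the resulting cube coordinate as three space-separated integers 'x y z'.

Start: (-5, 8, -3)
Step 1: (-5, 8, -3) -> (-(-3), -(-5), -(8)) = (3, 5, -8)
Step 2: (3, 5, -8) -> (-(-8), -(3), -(5)) = (8, -3, -5)
Step 3: (8, -3, -5) -> (-(-5), -(8), -(-3)) = (5, -8, 3)

Answer: 5 -8 3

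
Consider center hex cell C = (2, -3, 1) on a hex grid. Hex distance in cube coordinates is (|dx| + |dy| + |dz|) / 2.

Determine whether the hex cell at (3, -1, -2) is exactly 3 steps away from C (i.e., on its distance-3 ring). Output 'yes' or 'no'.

Answer: yes

Derivation:
|px - cx| = |3 - 2| = 1
|py - cy| = |-1 - (-3)| = 2
|pz - cz| = |-2 - 1| = 3
distance = (1+2+3)/2 = 6/2 = 3
radius = 3; distance == radius -> yes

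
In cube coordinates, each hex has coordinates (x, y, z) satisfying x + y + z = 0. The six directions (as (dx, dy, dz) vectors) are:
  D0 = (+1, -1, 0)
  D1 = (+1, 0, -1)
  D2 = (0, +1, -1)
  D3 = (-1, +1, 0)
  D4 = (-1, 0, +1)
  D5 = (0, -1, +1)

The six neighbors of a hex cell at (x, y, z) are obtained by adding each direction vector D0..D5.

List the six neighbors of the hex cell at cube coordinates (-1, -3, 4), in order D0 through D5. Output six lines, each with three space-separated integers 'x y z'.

Answer: 0 -4 4
0 -3 3
-1 -2 3
-2 -2 4
-2 -3 5
-1 -4 5

Derivation:
Center: (-1, -3, 4). Add each direction:
  D0: (-1, -3, 4) + (1, -1, 0) = (0, -4, 4)
  D1: (-1, -3, 4) + (1, 0, -1) = (0, -3, 3)
  D2: (-1, -3, 4) + (0, 1, -1) = (-1, -2, 3)
  D3: (-1, -3, 4) + (-1, 1, 0) = (-2, -2, 4)
  D4: (-1, -3, 4) + (-1, 0, 1) = (-2, -3, 5)
  D5: (-1, -3, 4) + (0, -1, 1) = (-1, -4, 5)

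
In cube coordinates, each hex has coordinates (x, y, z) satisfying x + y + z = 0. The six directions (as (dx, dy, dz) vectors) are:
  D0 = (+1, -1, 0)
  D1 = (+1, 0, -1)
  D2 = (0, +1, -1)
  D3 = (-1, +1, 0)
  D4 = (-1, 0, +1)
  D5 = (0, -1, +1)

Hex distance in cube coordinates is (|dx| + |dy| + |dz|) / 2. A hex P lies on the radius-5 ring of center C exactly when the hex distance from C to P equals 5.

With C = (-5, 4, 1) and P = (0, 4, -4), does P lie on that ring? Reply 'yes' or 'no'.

|px - cx| = |0 - (-5)| = 5
|py - cy| = |4 - 4| = 0
|pz - cz| = |-4 - 1| = 5
distance = (5+0+5)/2 = 10/2 = 5
radius = 5; distance == radius -> yes

Answer: yes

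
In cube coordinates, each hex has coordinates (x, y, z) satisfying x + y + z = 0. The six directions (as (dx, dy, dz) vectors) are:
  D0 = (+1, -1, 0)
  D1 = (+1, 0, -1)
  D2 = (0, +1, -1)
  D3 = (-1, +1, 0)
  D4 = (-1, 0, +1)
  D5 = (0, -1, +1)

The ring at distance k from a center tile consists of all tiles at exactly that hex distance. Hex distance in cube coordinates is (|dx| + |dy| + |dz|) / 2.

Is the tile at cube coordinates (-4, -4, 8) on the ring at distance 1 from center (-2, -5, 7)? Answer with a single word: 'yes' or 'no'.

|px - cx| = |-4 - (-2)| = 2
|py - cy| = |-4 - (-5)| = 1
|pz - cz| = |8 - 7| = 1
distance = (2+1+1)/2 = 4/2 = 2
radius = 1; distance != radius -> no

Answer: no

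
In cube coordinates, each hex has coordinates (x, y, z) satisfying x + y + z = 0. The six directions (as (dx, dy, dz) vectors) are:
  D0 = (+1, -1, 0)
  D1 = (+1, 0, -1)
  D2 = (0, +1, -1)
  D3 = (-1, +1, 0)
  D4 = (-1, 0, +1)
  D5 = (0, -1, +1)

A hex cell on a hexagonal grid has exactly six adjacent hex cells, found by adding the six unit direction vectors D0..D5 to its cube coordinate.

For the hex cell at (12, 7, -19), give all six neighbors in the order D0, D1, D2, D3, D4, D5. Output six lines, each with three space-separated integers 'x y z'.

Answer: 13 6 -19
13 7 -20
12 8 -20
11 8 -19
11 7 -18
12 6 -18

Derivation:
Center: (12, 7, -19). Add each direction:
  D0: (12, 7, -19) + (1, -1, 0) = (13, 6, -19)
  D1: (12, 7, -19) + (1, 0, -1) = (13, 7, -20)
  D2: (12, 7, -19) + (0, 1, -1) = (12, 8, -20)
  D3: (12, 7, -19) + (-1, 1, 0) = (11, 8, -19)
  D4: (12, 7, -19) + (-1, 0, 1) = (11, 7, -18)
  D5: (12, 7, -19) + (0, -1, 1) = (12, 6, -18)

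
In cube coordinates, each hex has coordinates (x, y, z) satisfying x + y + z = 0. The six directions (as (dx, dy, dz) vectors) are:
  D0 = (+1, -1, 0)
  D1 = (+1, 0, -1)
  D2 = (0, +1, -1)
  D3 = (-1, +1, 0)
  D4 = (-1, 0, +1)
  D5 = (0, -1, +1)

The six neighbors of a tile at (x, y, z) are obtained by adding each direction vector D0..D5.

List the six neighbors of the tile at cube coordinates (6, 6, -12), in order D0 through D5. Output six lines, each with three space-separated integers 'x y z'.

Answer: 7 5 -12
7 6 -13
6 7 -13
5 7 -12
5 6 -11
6 5 -11

Derivation:
Center: (6, 6, -12). Add each direction:
  D0: (6, 6, -12) + (1, -1, 0) = (7, 5, -12)
  D1: (6, 6, -12) + (1, 0, -1) = (7, 6, -13)
  D2: (6, 6, -12) + (0, 1, -1) = (6, 7, -13)
  D3: (6, 6, -12) + (-1, 1, 0) = (5, 7, -12)
  D4: (6, 6, -12) + (-1, 0, 1) = (5, 6, -11)
  D5: (6, 6, -12) + (0, -1, 1) = (6, 5, -11)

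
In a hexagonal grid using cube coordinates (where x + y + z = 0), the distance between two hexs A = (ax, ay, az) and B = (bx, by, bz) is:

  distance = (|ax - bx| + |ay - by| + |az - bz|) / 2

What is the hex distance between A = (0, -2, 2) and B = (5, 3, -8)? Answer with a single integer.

Answer: 10

Derivation:
|ax - bx| = |0 - 5| = 5
|ay - by| = |-2 - 3| = 5
|az - bz| = |2 - (-8)| = 10
distance = (5 + 5 + 10) / 2 = 20 / 2 = 10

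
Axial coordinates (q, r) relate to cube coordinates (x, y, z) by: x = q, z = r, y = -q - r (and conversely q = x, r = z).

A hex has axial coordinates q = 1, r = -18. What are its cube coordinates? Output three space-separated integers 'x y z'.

Answer: 1 17 -18

Derivation:
x = q = 1
z = r = -18
y = -x - z = -(1) - (-18) = 17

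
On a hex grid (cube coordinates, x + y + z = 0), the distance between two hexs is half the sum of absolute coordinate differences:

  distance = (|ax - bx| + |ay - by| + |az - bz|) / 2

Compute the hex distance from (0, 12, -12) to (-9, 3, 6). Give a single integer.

|ax - bx| = |0 - (-9)| = 9
|ay - by| = |12 - 3| = 9
|az - bz| = |-12 - 6| = 18
distance = (9 + 9 + 18) / 2 = 36 / 2 = 18

Answer: 18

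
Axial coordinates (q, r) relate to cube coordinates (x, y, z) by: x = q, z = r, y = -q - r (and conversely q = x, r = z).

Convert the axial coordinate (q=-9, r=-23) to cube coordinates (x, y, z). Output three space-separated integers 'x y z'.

Answer: -9 32 -23

Derivation:
x = q = -9
z = r = -23
y = -x - z = -(-9) - (-23) = 32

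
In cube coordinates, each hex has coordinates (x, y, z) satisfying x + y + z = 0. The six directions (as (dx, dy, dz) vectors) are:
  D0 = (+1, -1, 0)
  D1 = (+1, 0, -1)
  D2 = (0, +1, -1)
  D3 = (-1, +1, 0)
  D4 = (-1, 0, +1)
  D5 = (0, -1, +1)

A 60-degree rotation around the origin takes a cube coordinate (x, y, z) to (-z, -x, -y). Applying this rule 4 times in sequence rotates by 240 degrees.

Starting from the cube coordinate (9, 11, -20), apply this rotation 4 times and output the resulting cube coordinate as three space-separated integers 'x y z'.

Start: (9, 11, -20)
Step 1: (9, 11, -20) -> (-(-20), -(9), -(11)) = (20, -9, -11)
Step 2: (20, -9, -11) -> (-(-11), -(20), -(-9)) = (11, -20, 9)
Step 3: (11, -20, 9) -> (-(9), -(11), -(-20)) = (-9, -11, 20)
Step 4: (-9, -11, 20) -> (-(20), -(-9), -(-11)) = (-20, 9, 11)

Answer: -20 9 11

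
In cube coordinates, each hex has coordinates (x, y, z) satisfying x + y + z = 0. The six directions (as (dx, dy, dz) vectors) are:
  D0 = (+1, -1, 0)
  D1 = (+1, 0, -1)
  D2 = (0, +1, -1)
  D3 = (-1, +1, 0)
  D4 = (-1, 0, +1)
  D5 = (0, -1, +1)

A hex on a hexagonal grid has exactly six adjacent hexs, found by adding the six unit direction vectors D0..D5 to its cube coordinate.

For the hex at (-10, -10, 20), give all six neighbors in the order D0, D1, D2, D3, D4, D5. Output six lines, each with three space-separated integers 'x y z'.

Answer: -9 -11 20
-9 -10 19
-10 -9 19
-11 -9 20
-11 -10 21
-10 -11 21

Derivation:
Center: (-10, -10, 20). Add each direction:
  D0: (-10, -10, 20) + (1, -1, 0) = (-9, -11, 20)
  D1: (-10, -10, 20) + (1, 0, -1) = (-9, -10, 19)
  D2: (-10, -10, 20) + (0, 1, -1) = (-10, -9, 19)
  D3: (-10, -10, 20) + (-1, 1, 0) = (-11, -9, 20)
  D4: (-10, -10, 20) + (-1, 0, 1) = (-11, -10, 21)
  D5: (-10, -10, 20) + (0, -1, 1) = (-10, -11, 21)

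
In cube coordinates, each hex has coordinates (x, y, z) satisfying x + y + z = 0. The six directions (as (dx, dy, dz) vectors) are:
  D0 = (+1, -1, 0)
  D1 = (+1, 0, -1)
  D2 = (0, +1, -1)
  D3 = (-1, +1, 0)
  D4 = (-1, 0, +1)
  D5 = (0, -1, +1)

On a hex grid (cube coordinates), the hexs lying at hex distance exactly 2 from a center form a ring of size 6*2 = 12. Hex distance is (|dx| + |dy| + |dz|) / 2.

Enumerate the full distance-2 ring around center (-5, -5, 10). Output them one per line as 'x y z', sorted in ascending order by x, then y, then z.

Walk ring at distance 2 from (-5, -5, 10):
Start at center + D4*2 = (-7, -5, 12)
  hex 0: (-7, -5, 12)
  hex 1: (-6, -6, 12)
  hex 2: (-5, -7, 12)
  hex 3: (-4, -7, 11)
  hex 4: (-3, -7, 10)
  hex 5: (-3, -6, 9)
  hex 6: (-3, -5, 8)
  hex 7: (-4, -4, 8)
  hex 8: (-5, -3, 8)
  hex 9: (-6, -3, 9)
  hex 10: (-7, -3, 10)
  hex 11: (-7, -4, 11)
Sorted: 12 hexes.

Answer: -7 -5 12
-7 -4 11
-7 -3 10
-6 -6 12
-6 -3 9
-5 -7 12
-5 -3 8
-4 -7 11
-4 -4 8
-3 -7 10
-3 -6 9
-3 -5 8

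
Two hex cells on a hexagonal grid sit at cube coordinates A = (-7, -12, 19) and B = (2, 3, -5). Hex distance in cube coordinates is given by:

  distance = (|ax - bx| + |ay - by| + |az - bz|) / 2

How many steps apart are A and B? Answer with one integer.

|ax - bx| = |-7 - 2| = 9
|ay - by| = |-12 - 3| = 15
|az - bz| = |19 - (-5)| = 24
distance = (9 + 15 + 24) / 2 = 48 / 2 = 24

Answer: 24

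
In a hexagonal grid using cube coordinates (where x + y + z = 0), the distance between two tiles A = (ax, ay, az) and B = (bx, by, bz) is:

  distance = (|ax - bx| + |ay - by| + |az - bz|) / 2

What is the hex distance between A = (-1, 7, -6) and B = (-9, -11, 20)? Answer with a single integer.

Answer: 26

Derivation:
|ax - bx| = |-1 - (-9)| = 8
|ay - by| = |7 - (-11)| = 18
|az - bz| = |-6 - 20| = 26
distance = (8 + 18 + 26) / 2 = 52 / 2 = 26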